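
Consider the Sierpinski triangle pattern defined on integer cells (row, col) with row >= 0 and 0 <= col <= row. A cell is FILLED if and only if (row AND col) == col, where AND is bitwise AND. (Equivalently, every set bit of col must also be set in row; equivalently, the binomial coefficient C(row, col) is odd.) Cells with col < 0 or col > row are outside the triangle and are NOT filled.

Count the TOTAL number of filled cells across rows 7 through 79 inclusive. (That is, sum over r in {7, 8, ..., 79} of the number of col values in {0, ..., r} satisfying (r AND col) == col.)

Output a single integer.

Answer: 872

Derivation:
r7=111 pc3: +8 =8
r8=1000 pc1: +2 =10
r9=1001 pc2: +4 =14
r10=1010 pc2: +4 =18
r11=1011 pc3: +8 =26
r12=1100 pc2: +4 =30
r13=1101 pc3: +8 =38
r14=1110 pc3: +8 =46
r15=1111 pc4: +16 =62
r16=10000 pc1: +2 =64
r17=10001 pc2: +4 =68
r18=10010 pc2: +4 =72
r19=10011 pc3: +8 =80
r20=10100 pc2: +4 =84
r21=10101 pc3: +8 =92
r22=10110 pc3: +8 =100
r23=10111 pc4: +16 =116
r24=11000 pc2: +4 =120
r25=11001 pc3: +8 =128
r26=11010 pc3: +8 =136
r27=11011 pc4: +16 =152
r28=11100 pc3: +8 =160
r29=11101 pc4: +16 =176
r30=11110 pc4: +16 =192
r31=11111 pc5: +32 =224
r32=100000 pc1: +2 =226
r33=100001 pc2: +4 =230
r34=100010 pc2: +4 =234
r35=100011 pc3: +8 =242
r36=100100 pc2: +4 =246
r37=100101 pc3: +8 =254
r38=100110 pc3: +8 =262
r39=100111 pc4: +16 =278
r40=101000 pc2: +4 =282
r41=101001 pc3: +8 =290
r42=101010 pc3: +8 =298
r43=101011 pc4: +16 =314
r44=101100 pc3: +8 =322
r45=101101 pc4: +16 =338
r46=101110 pc4: +16 =354
r47=101111 pc5: +32 =386
r48=110000 pc2: +4 =390
r49=110001 pc3: +8 =398
r50=110010 pc3: +8 =406
r51=110011 pc4: +16 =422
r52=110100 pc3: +8 =430
r53=110101 pc4: +16 =446
r54=110110 pc4: +16 =462
r55=110111 pc5: +32 =494
r56=111000 pc3: +8 =502
r57=111001 pc4: +16 =518
r58=111010 pc4: +16 =534
r59=111011 pc5: +32 =566
r60=111100 pc4: +16 =582
r61=111101 pc5: +32 =614
r62=111110 pc5: +32 =646
r63=111111 pc6: +64 =710
r64=1000000 pc1: +2 =712
r65=1000001 pc2: +4 =716
r66=1000010 pc2: +4 =720
r67=1000011 pc3: +8 =728
r68=1000100 pc2: +4 =732
r69=1000101 pc3: +8 =740
r70=1000110 pc3: +8 =748
r71=1000111 pc4: +16 =764
r72=1001000 pc2: +4 =768
r73=1001001 pc3: +8 =776
r74=1001010 pc3: +8 =784
r75=1001011 pc4: +16 =800
r76=1001100 pc3: +8 =808
r77=1001101 pc4: +16 =824
r78=1001110 pc4: +16 =840
r79=1001111 pc5: +32 =872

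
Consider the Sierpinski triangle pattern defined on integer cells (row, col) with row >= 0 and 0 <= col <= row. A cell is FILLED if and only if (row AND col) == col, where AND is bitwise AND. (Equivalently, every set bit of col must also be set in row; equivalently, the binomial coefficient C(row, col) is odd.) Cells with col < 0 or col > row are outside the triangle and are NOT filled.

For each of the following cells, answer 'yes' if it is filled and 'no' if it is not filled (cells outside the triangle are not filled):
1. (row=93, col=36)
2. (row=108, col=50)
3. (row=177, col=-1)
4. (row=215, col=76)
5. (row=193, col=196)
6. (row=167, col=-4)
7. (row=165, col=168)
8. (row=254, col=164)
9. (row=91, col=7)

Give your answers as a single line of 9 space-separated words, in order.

(93,36): row=0b1011101, col=0b100100, row AND col = 0b100 = 4; 4 != 36 -> empty
(108,50): row=0b1101100, col=0b110010, row AND col = 0b100000 = 32; 32 != 50 -> empty
(177,-1): col outside [0, 177] -> not filled
(215,76): row=0b11010111, col=0b1001100, row AND col = 0b1000100 = 68; 68 != 76 -> empty
(193,196): col outside [0, 193] -> not filled
(167,-4): col outside [0, 167] -> not filled
(165,168): col outside [0, 165] -> not filled
(254,164): row=0b11111110, col=0b10100100, row AND col = 0b10100100 = 164; 164 == 164 -> filled
(91,7): row=0b1011011, col=0b111, row AND col = 0b11 = 3; 3 != 7 -> empty

Answer: no no no no no no no yes no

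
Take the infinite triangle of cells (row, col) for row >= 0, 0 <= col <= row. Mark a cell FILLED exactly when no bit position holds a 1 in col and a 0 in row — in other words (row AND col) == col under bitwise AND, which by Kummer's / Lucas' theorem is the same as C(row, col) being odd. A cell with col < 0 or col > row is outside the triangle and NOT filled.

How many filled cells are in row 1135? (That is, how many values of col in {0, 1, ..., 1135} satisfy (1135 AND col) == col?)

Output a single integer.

1135 in binary = 10001101111
popcount(1135) = number of 1-bits in 10001101111 = 7
A col c satisfies (1135 AND c) == c iff every set bit of c is also set in 1135; each of the 7 set bits of 1135 can independently be on or off in c.
count = 2^7 = 128

Answer: 128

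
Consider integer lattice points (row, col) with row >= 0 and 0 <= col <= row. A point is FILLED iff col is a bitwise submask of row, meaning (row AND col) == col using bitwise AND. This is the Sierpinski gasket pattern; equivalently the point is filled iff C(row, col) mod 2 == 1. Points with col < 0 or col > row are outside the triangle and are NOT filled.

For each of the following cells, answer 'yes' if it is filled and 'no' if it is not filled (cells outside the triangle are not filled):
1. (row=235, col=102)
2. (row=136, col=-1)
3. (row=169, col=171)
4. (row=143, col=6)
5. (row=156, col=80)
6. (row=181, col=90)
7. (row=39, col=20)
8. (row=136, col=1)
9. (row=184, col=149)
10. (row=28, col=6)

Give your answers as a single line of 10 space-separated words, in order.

Answer: no no no yes no no no no no no

Derivation:
(235,102): row=0b11101011, col=0b1100110, row AND col = 0b1100010 = 98; 98 != 102 -> empty
(136,-1): col outside [0, 136] -> not filled
(169,171): col outside [0, 169] -> not filled
(143,6): row=0b10001111, col=0b110, row AND col = 0b110 = 6; 6 == 6 -> filled
(156,80): row=0b10011100, col=0b1010000, row AND col = 0b10000 = 16; 16 != 80 -> empty
(181,90): row=0b10110101, col=0b1011010, row AND col = 0b10000 = 16; 16 != 90 -> empty
(39,20): row=0b100111, col=0b10100, row AND col = 0b100 = 4; 4 != 20 -> empty
(136,1): row=0b10001000, col=0b1, row AND col = 0b0 = 0; 0 != 1 -> empty
(184,149): row=0b10111000, col=0b10010101, row AND col = 0b10010000 = 144; 144 != 149 -> empty
(28,6): row=0b11100, col=0b110, row AND col = 0b100 = 4; 4 != 6 -> empty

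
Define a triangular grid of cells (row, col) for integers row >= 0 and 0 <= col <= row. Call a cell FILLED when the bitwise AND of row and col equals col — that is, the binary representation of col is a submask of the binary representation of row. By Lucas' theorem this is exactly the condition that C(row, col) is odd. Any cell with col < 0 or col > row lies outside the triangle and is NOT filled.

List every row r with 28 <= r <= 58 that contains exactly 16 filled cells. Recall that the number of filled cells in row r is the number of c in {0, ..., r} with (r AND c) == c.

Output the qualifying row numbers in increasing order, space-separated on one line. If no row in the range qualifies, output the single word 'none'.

Row r has 2^popcount(r) filled cells, so we need popcount(r) = log2(16) = 4.
Scan r = 28..58 and keep those with exactly 4 one-bits:
r=28=11100 popcount=3 -> skip
r=29=11101 popcount=4 -> KEEP
r=30=11110 popcount=4 -> KEEP
r=31=11111 popcount=5 -> skip
r=32=100000 popcount=1 -> skip
r=33=100001 popcount=2 -> skip
r=34=100010 popcount=2 -> skip
r=35=100011 popcount=3 -> skip
r=36=100100 popcount=2 -> skip
r=37=100101 popcount=3 -> skip
r=38=100110 popcount=3 -> skip
r=39=100111 popcount=4 -> KEEP
r=40=101000 popcount=2 -> skip
r=41=101001 popcount=3 -> skip
r=42=101010 popcount=3 -> skip
r=43=101011 popcount=4 -> KEEP
r=44=101100 popcount=3 -> skip
r=45=101101 popcount=4 -> KEEP
r=46=101110 popcount=4 -> KEEP
r=47=101111 popcount=5 -> skip
r=48=110000 popcount=2 -> skip
r=49=110001 popcount=3 -> skip
r=50=110010 popcount=3 -> skip
r=51=110011 popcount=4 -> KEEP
r=52=110100 popcount=3 -> skip
r=53=110101 popcount=4 -> KEEP
r=54=110110 popcount=4 -> KEEP
r=55=110111 popcount=5 -> skip
r=56=111000 popcount=3 -> skip
r=57=111001 popcount=4 -> KEEP
r=58=111010 popcount=4 -> KEEP
Kept rows: 29 30 39 43 45 46 51 53 54 57 58

Answer: 29 30 39 43 45 46 51 53 54 57 58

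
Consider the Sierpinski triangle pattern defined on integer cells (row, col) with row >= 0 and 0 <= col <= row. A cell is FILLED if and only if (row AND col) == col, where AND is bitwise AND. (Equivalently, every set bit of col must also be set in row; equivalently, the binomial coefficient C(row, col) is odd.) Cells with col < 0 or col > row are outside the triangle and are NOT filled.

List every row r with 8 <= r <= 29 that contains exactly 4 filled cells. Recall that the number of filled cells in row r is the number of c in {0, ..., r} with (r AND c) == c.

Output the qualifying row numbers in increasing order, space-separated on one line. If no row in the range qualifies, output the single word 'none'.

Row r has 2^popcount(r) filled cells, so we need popcount(r) = log2(4) = 2.
Scan r = 8..29 and keep those with exactly 2 one-bits:
r=8=1000 popcount=1 -> skip
r=9=1001 popcount=2 -> KEEP
r=10=1010 popcount=2 -> KEEP
r=11=1011 popcount=3 -> skip
r=12=1100 popcount=2 -> KEEP
r=13=1101 popcount=3 -> skip
r=14=1110 popcount=3 -> skip
r=15=1111 popcount=4 -> skip
r=16=10000 popcount=1 -> skip
r=17=10001 popcount=2 -> KEEP
r=18=10010 popcount=2 -> KEEP
r=19=10011 popcount=3 -> skip
r=20=10100 popcount=2 -> KEEP
r=21=10101 popcount=3 -> skip
r=22=10110 popcount=3 -> skip
r=23=10111 popcount=4 -> skip
r=24=11000 popcount=2 -> KEEP
r=25=11001 popcount=3 -> skip
r=26=11010 popcount=3 -> skip
r=27=11011 popcount=4 -> skip
r=28=11100 popcount=3 -> skip
r=29=11101 popcount=4 -> skip
Kept rows: 9 10 12 17 18 20 24

Answer: 9 10 12 17 18 20 24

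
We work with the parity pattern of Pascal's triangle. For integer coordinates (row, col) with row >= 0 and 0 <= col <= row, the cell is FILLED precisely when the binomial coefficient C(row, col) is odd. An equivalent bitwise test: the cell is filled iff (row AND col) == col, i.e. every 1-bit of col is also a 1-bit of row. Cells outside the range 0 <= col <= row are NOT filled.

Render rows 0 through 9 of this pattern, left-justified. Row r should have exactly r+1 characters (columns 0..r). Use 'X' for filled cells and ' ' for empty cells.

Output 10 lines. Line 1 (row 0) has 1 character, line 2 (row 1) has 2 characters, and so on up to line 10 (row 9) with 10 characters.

Answer: X
XX
X X
XXXX
X   X
XX  XX
X X X X
XXXXXXXX
X       X
XX      XX

Derivation:
r0=0: X
r1=1: XX
r2=10: X X
r3=11: XXXX
r4=100: X   X
r5=101: XX  XX
r6=110: X X X X
r7=111: XXXXXXXX
r8=1000: X       X
r9=1001: XX      XX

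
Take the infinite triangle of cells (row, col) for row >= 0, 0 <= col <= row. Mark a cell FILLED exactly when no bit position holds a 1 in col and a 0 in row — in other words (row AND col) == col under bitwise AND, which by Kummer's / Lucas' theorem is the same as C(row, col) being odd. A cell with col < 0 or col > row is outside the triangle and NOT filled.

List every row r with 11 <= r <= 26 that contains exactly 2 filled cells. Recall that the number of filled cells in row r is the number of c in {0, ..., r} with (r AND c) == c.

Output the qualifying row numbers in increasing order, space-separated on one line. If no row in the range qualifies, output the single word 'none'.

Row r has 2^popcount(r) filled cells, so we need popcount(r) = log2(2) = 1.
Scan r = 11..26 and keep those with exactly 1 one-bits:
r=11=1011 popcount=3 -> skip
r=12=1100 popcount=2 -> skip
r=13=1101 popcount=3 -> skip
r=14=1110 popcount=3 -> skip
r=15=1111 popcount=4 -> skip
r=16=10000 popcount=1 -> KEEP
r=17=10001 popcount=2 -> skip
r=18=10010 popcount=2 -> skip
r=19=10011 popcount=3 -> skip
r=20=10100 popcount=2 -> skip
r=21=10101 popcount=3 -> skip
r=22=10110 popcount=3 -> skip
r=23=10111 popcount=4 -> skip
r=24=11000 popcount=2 -> skip
r=25=11001 popcount=3 -> skip
r=26=11010 popcount=3 -> skip
Kept rows: 16

Answer: 16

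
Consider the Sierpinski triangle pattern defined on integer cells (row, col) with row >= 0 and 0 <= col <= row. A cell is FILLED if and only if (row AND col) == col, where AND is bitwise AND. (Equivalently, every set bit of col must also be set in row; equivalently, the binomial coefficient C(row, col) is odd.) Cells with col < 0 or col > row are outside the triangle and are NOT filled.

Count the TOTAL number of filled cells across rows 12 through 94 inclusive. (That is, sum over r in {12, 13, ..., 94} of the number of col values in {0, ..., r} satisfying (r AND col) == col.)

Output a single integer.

Answer: 1106

Derivation:
r12=1100 pc2: +4 =4
r13=1101 pc3: +8 =12
r14=1110 pc3: +8 =20
r15=1111 pc4: +16 =36
r16=10000 pc1: +2 =38
r17=10001 pc2: +4 =42
r18=10010 pc2: +4 =46
r19=10011 pc3: +8 =54
r20=10100 pc2: +4 =58
r21=10101 pc3: +8 =66
r22=10110 pc3: +8 =74
r23=10111 pc4: +16 =90
r24=11000 pc2: +4 =94
r25=11001 pc3: +8 =102
r26=11010 pc3: +8 =110
r27=11011 pc4: +16 =126
r28=11100 pc3: +8 =134
r29=11101 pc4: +16 =150
r30=11110 pc4: +16 =166
r31=11111 pc5: +32 =198
r32=100000 pc1: +2 =200
r33=100001 pc2: +4 =204
r34=100010 pc2: +4 =208
r35=100011 pc3: +8 =216
r36=100100 pc2: +4 =220
r37=100101 pc3: +8 =228
r38=100110 pc3: +8 =236
r39=100111 pc4: +16 =252
r40=101000 pc2: +4 =256
r41=101001 pc3: +8 =264
r42=101010 pc3: +8 =272
r43=101011 pc4: +16 =288
r44=101100 pc3: +8 =296
r45=101101 pc4: +16 =312
r46=101110 pc4: +16 =328
r47=101111 pc5: +32 =360
r48=110000 pc2: +4 =364
r49=110001 pc3: +8 =372
r50=110010 pc3: +8 =380
r51=110011 pc4: +16 =396
r52=110100 pc3: +8 =404
r53=110101 pc4: +16 =420
r54=110110 pc4: +16 =436
r55=110111 pc5: +32 =468
r56=111000 pc3: +8 =476
r57=111001 pc4: +16 =492
r58=111010 pc4: +16 =508
r59=111011 pc5: +32 =540
r60=111100 pc4: +16 =556
r61=111101 pc5: +32 =588
r62=111110 pc5: +32 =620
r63=111111 pc6: +64 =684
r64=1000000 pc1: +2 =686
r65=1000001 pc2: +4 =690
r66=1000010 pc2: +4 =694
r67=1000011 pc3: +8 =702
r68=1000100 pc2: +4 =706
r69=1000101 pc3: +8 =714
r70=1000110 pc3: +8 =722
r71=1000111 pc4: +16 =738
r72=1001000 pc2: +4 =742
r73=1001001 pc3: +8 =750
r74=1001010 pc3: +8 =758
r75=1001011 pc4: +16 =774
r76=1001100 pc3: +8 =782
r77=1001101 pc4: +16 =798
r78=1001110 pc4: +16 =814
r79=1001111 pc5: +32 =846
r80=1010000 pc2: +4 =850
r81=1010001 pc3: +8 =858
r82=1010010 pc3: +8 =866
r83=1010011 pc4: +16 =882
r84=1010100 pc3: +8 =890
r85=1010101 pc4: +16 =906
r86=1010110 pc4: +16 =922
r87=1010111 pc5: +32 =954
r88=1011000 pc3: +8 =962
r89=1011001 pc4: +16 =978
r90=1011010 pc4: +16 =994
r91=1011011 pc5: +32 =1026
r92=1011100 pc4: +16 =1042
r93=1011101 pc5: +32 =1074
r94=1011110 pc5: +32 =1106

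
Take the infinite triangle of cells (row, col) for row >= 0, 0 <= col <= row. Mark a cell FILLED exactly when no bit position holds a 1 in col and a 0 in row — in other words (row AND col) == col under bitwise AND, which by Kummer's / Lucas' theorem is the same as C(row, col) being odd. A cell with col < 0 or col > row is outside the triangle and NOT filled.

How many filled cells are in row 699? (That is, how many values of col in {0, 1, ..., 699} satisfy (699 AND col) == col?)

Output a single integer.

Answer: 128

Derivation:
699 in binary = 1010111011
popcount(699) = number of 1-bits in 1010111011 = 7
A col c satisfies (699 AND c) == c iff every set bit of c is also set in 699; each of the 7 set bits of 699 can independently be on or off in c.
count = 2^7 = 128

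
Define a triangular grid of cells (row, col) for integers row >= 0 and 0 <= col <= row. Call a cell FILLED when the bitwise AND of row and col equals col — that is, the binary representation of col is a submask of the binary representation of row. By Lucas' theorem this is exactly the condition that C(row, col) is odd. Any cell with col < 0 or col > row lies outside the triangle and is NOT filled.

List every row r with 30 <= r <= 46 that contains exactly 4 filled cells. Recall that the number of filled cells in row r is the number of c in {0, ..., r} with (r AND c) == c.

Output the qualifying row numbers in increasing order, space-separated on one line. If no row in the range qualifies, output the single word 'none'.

Answer: 33 34 36 40

Derivation:
Row r has 2^popcount(r) filled cells, so we need popcount(r) = log2(4) = 2.
Scan r = 30..46 and keep those with exactly 2 one-bits:
r=30=11110 popcount=4 -> skip
r=31=11111 popcount=5 -> skip
r=32=100000 popcount=1 -> skip
r=33=100001 popcount=2 -> KEEP
r=34=100010 popcount=2 -> KEEP
r=35=100011 popcount=3 -> skip
r=36=100100 popcount=2 -> KEEP
r=37=100101 popcount=3 -> skip
r=38=100110 popcount=3 -> skip
r=39=100111 popcount=4 -> skip
r=40=101000 popcount=2 -> KEEP
r=41=101001 popcount=3 -> skip
r=42=101010 popcount=3 -> skip
r=43=101011 popcount=4 -> skip
r=44=101100 popcount=3 -> skip
r=45=101101 popcount=4 -> skip
r=46=101110 popcount=4 -> skip
Kept rows: 33 34 36 40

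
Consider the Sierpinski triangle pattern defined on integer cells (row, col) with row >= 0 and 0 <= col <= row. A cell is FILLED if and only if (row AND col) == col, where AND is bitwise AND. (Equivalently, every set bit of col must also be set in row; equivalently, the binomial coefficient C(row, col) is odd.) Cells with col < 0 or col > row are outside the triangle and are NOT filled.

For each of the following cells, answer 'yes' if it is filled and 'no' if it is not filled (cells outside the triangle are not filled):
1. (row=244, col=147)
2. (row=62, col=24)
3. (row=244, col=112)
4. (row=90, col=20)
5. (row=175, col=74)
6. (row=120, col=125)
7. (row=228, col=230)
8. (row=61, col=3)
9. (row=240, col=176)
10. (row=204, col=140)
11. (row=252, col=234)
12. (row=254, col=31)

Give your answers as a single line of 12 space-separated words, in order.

(244,147): row=0b11110100, col=0b10010011, row AND col = 0b10010000 = 144; 144 != 147 -> empty
(62,24): row=0b111110, col=0b11000, row AND col = 0b11000 = 24; 24 == 24 -> filled
(244,112): row=0b11110100, col=0b1110000, row AND col = 0b1110000 = 112; 112 == 112 -> filled
(90,20): row=0b1011010, col=0b10100, row AND col = 0b10000 = 16; 16 != 20 -> empty
(175,74): row=0b10101111, col=0b1001010, row AND col = 0b1010 = 10; 10 != 74 -> empty
(120,125): col outside [0, 120] -> not filled
(228,230): col outside [0, 228] -> not filled
(61,3): row=0b111101, col=0b11, row AND col = 0b1 = 1; 1 != 3 -> empty
(240,176): row=0b11110000, col=0b10110000, row AND col = 0b10110000 = 176; 176 == 176 -> filled
(204,140): row=0b11001100, col=0b10001100, row AND col = 0b10001100 = 140; 140 == 140 -> filled
(252,234): row=0b11111100, col=0b11101010, row AND col = 0b11101000 = 232; 232 != 234 -> empty
(254,31): row=0b11111110, col=0b11111, row AND col = 0b11110 = 30; 30 != 31 -> empty

Answer: no yes yes no no no no no yes yes no no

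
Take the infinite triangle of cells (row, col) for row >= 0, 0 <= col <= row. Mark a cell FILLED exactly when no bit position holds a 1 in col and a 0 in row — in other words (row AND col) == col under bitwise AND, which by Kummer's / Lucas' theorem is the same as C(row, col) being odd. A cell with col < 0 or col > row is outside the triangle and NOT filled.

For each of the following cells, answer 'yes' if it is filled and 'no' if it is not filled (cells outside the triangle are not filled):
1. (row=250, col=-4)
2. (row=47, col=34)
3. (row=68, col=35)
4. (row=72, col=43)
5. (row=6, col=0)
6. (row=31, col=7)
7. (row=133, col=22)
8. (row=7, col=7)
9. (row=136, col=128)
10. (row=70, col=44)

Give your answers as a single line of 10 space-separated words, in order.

Answer: no yes no no yes yes no yes yes no

Derivation:
(250,-4): col outside [0, 250] -> not filled
(47,34): row=0b101111, col=0b100010, row AND col = 0b100010 = 34; 34 == 34 -> filled
(68,35): row=0b1000100, col=0b100011, row AND col = 0b0 = 0; 0 != 35 -> empty
(72,43): row=0b1001000, col=0b101011, row AND col = 0b1000 = 8; 8 != 43 -> empty
(6,0): row=0b110, col=0b0, row AND col = 0b0 = 0; 0 == 0 -> filled
(31,7): row=0b11111, col=0b111, row AND col = 0b111 = 7; 7 == 7 -> filled
(133,22): row=0b10000101, col=0b10110, row AND col = 0b100 = 4; 4 != 22 -> empty
(7,7): row=0b111, col=0b111, row AND col = 0b111 = 7; 7 == 7 -> filled
(136,128): row=0b10001000, col=0b10000000, row AND col = 0b10000000 = 128; 128 == 128 -> filled
(70,44): row=0b1000110, col=0b101100, row AND col = 0b100 = 4; 4 != 44 -> empty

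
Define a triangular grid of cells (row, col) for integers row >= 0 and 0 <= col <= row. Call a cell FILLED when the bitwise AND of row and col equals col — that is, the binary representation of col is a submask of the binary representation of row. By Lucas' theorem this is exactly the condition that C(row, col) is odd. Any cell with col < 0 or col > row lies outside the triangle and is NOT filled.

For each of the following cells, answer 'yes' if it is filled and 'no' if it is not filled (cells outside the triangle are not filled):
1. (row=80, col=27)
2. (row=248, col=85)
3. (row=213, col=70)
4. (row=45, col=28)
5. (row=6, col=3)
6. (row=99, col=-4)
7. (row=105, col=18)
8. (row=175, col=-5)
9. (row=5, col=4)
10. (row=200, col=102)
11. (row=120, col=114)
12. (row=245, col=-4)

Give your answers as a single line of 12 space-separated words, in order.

Answer: no no no no no no no no yes no no no

Derivation:
(80,27): row=0b1010000, col=0b11011, row AND col = 0b10000 = 16; 16 != 27 -> empty
(248,85): row=0b11111000, col=0b1010101, row AND col = 0b1010000 = 80; 80 != 85 -> empty
(213,70): row=0b11010101, col=0b1000110, row AND col = 0b1000100 = 68; 68 != 70 -> empty
(45,28): row=0b101101, col=0b11100, row AND col = 0b1100 = 12; 12 != 28 -> empty
(6,3): row=0b110, col=0b11, row AND col = 0b10 = 2; 2 != 3 -> empty
(99,-4): col outside [0, 99] -> not filled
(105,18): row=0b1101001, col=0b10010, row AND col = 0b0 = 0; 0 != 18 -> empty
(175,-5): col outside [0, 175] -> not filled
(5,4): row=0b101, col=0b100, row AND col = 0b100 = 4; 4 == 4 -> filled
(200,102): row=0b11001000, col=0b1100110, row AND col = 0b1000000 = 64; 64 != 102 -> empty
(120,114): row=0b1111000, col=0b1110010, row AND col = 0b1110000 = 112; 112 != 114 -> empty
(245,-4): col outside [0, 245] -> not filled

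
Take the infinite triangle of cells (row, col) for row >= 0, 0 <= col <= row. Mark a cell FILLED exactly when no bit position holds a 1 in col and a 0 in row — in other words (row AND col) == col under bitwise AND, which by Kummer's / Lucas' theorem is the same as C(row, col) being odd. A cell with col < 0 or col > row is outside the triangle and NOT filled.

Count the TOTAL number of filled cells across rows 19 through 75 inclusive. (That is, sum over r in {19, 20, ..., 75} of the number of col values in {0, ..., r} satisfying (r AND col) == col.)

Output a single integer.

r19=10011 pc3: +8 =8
r20=10100 pc2: +4 =12
r21=10101 pc3: +8 =20
r22=10110 pc3: +8 =28
r23=10111 pc4: +16 =44
r24=11000 pc2: +4 =48
r25=11001 pc3: +8 =56
r26=11010 pc3: +8 =64
r27=11011 pc4: +16 =80
r28=11100 pc3: +8 =88
r29=11101 pc4: +16 =104
r30=11110 pc4: +16 =120
r31=11111 pc5: +32 =152
r32=100000 pc1: +2 =154
r33=100001 pc2: +4 =158
r34=100010 pc2: +4 =162
r35=100011 pc3: +8 =170
r36=100100 pc2: +4 =174
r37=100101 pc3: +8 =182
r38=100110 pc3: +8 =190
r39=100111 pc4: +16 =206
r40=101000 pc2: +4 =210
r41=101001 pc3: +8 =218
r42=101010 pc3: +8 =226
r43=101011 pc4: +16 =242
r44=101100 pc3: +8 =250
r45=101101 pc4: +16 =266
r46=101110 pc4: +16 =282
r47=101111 pc5: +32 =314
r48=110000 pc2: +4 =318
r49=110001 pc3: +8 =326
r50=110010 pc3: +8 =334
r51=110011 pc4: +16 =350
r52=110100 pc3: +8 =358
r53=110101 pc4: +16 =374
r54=110110 pc4: +16 =390
r55=110111 pc5: +32 =422
r56=111000 pc3: +8 =430
r57=111001 pc4: +16 =446
r58=111010 pc4: +16 =462
r59=111011 pc5: +32 =494
r60=111100 pc4: +16 =510
r61=111101 pc5: +32 =542
r62=111110 pc5: +32 =574
r63=111111 pc6: +64 =638
r64=1000000 pc1: +2 =640
r65=1000001 pc2: +4 =644
r66=1000010 pc2: +4 =648
r67=1000011 pc3: +8 =656
r68=1000100 pc2: +4 =660
r69=1000101 pc3: +8 =668
r70=1000110 pc3: +8 =676
r71=1000111 pc4: +16 =692
r72=1001000 pc2: +4 =696
r73=1001001 pc3: +8 =704
r74=1001010 pc3: +8 =712
r75=1001011 pc4: +16 =728

Answer: 728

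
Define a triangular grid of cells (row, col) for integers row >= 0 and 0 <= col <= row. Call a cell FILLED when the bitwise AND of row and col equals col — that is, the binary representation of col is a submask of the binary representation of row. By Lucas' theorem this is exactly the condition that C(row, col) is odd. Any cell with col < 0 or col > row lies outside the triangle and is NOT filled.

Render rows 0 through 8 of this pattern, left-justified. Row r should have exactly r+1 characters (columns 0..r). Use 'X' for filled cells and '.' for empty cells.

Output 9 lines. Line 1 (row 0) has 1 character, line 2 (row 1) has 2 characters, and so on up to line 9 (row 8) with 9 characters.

r0=0: X
r1=1: XX
r2=10: X.X
r3=11: XXXX
r4=100: X...X
r5=101: XX..XX
r6=110: X.X.X.X
r7=111: XXXXXXXX
r8=1000: X.......X

Answer: X
XX
X.X
XXXX
X...X
XX..XX
X.X.X.X
XXXXXXXX
X.......X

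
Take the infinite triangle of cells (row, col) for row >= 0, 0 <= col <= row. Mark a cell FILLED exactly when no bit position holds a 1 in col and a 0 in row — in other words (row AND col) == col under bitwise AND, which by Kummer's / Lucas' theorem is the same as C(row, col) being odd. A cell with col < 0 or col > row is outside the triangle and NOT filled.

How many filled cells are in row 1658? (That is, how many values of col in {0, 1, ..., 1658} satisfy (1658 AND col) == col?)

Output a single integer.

1658 in binary = 11001111010
popcount(1658) = number of 1-bits in 11001111010 = 7
A col c satisfies (1658 AND c) == c iff every set bit of c is also set in 1658; each of the 7 set bits of 1658 can independently be on or off in c.
count = 2^7 = 128

Answer: 128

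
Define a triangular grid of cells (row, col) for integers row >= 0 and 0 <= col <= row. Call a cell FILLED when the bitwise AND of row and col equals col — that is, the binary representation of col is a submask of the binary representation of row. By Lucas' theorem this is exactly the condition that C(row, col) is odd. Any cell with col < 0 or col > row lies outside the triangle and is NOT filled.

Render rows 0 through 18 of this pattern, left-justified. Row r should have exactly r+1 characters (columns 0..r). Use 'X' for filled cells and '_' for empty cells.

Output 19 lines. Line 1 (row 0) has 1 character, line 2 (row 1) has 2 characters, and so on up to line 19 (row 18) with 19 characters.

Answer: X
XX
X_X
XXXX
X___X
XX__XX
X_X_X_X
XXXXXXXX
X_______X
XX______XX
X_X_____X_X
XXXX____XXXX
X___X___X___X
XX__XX__XX__XX
X_X_X_X_X_X_X_X
XXXXXXXXXXXXXXXX
X_______________X
XX______________XX
X_X_____________X_X

Derivation:
r0=0: X
r1=1: XX
r2=10: X_X
r3=11: XXXX
r4=100: X___X
r5=101: XX__XX
r6=110: X_X_X_X
r7=111: XXXXXXXX
r8=1000: X_______X
r9=1001: XX______XX
r10=1010: X_X_____X_X
r11=1011: XXXX____XXXX
r12=1100: X___X___X___X
r13=1101: XX__XX__XX__XX
r14=1110: X_X_X_X_X_X_X_X
r15=1111: XXXXXXXXXXXXXXXX
r16=10000: X_______________X
r17=10001: XX______________XX
r18=10010: X_X_____________X_X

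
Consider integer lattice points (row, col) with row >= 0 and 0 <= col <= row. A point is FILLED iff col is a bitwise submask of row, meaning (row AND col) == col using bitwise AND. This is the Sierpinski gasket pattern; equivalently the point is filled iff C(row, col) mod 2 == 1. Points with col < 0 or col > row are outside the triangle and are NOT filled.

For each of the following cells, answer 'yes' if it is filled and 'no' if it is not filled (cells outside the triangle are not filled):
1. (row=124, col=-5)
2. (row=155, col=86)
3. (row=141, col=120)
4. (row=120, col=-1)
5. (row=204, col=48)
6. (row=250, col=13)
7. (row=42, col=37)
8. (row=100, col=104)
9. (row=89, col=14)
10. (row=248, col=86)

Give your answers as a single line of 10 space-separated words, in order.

(124,-5): col outside [0, 124] -> not filled
(155,86): row=0b10011011, col=0b1010110, row AND col = 0b10010 = 18; 18 != 86 -> empty
(141,120): row=0b10001101, col=0b1111000, row AND col = 0b1000 = 8; 8 != 120 -> empty
(120,-1): col outside [0, 120] -> not filled
(204,48): row=0b11001100, col=0b110000, row AND col = 0b0 = 0; 0 != 48 -> empty
(250,13): row=0b11111010, col=0b1101, row AND col = 0b1000 = 8; 8 != 13 -> empty
(42,37): row=0b101010, col=0b100101, row AND col = 0b100000 = 32; 32 != 37 -> empty
(100,104): col outside [0, 100] -> not filled
(89,14): row=0b1011001, col=0b1110, row AND col = 0b1000 = 8; 8 != 14 -> empty
(248,86): row=0b11111000, col=0b1010110, row AND col = 0b1010000 = 80; 80 != 86 -> empty

Answer: no no no no no no no no no no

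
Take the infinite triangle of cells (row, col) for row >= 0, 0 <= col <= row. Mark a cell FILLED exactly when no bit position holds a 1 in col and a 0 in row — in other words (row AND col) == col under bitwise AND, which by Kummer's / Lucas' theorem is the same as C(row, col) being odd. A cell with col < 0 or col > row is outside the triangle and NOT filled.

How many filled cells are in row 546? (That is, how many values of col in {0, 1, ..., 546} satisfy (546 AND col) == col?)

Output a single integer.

Answer: 8

Derivation:
546 in binary = 1000100010
popcount(546) = number of 1-bits in 1000100010 = 3
A col c satisfies (546 AND c) == c iff every set bit of c is also set in 546; each of the 3 set bits of 546 can independently be on or off in c.
count = 2^3 = 8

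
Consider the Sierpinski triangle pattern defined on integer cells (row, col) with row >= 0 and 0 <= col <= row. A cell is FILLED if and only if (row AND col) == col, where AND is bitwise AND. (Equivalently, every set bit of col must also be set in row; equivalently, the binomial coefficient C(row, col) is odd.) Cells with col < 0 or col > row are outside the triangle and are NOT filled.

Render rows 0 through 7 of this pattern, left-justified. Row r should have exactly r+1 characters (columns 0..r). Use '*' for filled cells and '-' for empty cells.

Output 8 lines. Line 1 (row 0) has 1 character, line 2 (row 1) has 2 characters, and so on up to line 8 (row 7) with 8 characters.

r0=0: *
r1=1: **
r2=10: *-*
r3=11: ****
r4=100: *---*
r5=101: **--**
r6=110: *-*-*-*
r7=111: ********

Answer: *
**
*-*
****
*---*
**--**
*-*-*-*
********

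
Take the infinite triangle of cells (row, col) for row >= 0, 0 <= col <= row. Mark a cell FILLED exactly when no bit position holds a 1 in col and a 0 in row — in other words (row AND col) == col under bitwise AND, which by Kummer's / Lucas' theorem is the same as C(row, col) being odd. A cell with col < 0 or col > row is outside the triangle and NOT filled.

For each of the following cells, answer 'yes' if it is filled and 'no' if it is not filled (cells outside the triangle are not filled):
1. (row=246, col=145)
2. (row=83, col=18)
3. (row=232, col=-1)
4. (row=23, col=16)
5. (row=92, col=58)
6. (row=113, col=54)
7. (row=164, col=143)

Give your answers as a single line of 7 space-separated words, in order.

(246,145): row=0b11110110, col=0b10010001, row AND col = 0b10010000 = 144; 144 != 145 -> empty
(83,18): row=0b1010011, col=0b10010, row AND col = 0b10010 = 18; 18 == 18 -> filled
(232,-1): col outside [0, 232] -> not filled
(23,16): row=0b10111, col=0b10000, row AND col = 0b10000 = 16; 16 == 16 -> filled
(92,58): row=0b1011100, col=0b111010, row AND col = 0b11000 = 24; 24 != 58 -> empty
(113,54): row=0b1110001, col=0b110110, row AND col = 0b110000 = 48; 48 != 54 -> empty
(164,143): row=0b10100100, col=0b10001111, row AND col = 0b10000100 = 132; 132 != 143 -> empty

Answer: no yes no yes no no no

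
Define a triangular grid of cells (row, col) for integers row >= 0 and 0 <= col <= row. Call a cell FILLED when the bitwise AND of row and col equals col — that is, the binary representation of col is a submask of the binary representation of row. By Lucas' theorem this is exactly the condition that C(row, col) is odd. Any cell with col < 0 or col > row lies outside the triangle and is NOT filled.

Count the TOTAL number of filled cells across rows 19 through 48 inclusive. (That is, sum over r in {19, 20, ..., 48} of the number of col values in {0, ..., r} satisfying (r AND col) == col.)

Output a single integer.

Answer: 318

Derivation:
r19=10011 pc3: +8 =8
r20=10100 pc2: +4 =12
r21=10101 pc3: +8 =20
r22=10110 pc3: +8 =28
r23=10111 pc4: +16 =44
r24=11000 pc2: +4 =48
r25=11001 pc3: +8 =56
r26=11010 pc3: +8 =64
r27=11011 pc4: +16 =80
r28=11100 pc3: +8 =88
r29=11101 pc4: +16 =104
r30=11110 pc4: +16 =120
r31=11111 pc5: +32 =152
r32=100000 pc1: +2 =154
r33=100001 pc2: +4 =158
r34=100010 pc2: +4 =162
r35=100011 pc3: +8 =170
r36=100100 pc2: +4 =174
r37=100101 pc3: +8 =182
r38=100110 pc3: +8 =190
r39=100111 pc4: +16 =206
r40=101000 pc2: +4 =210
r41=101001 pc3: +8 =218
r42=101010 pc3: +8 =226
r43=101011 pc4: +16 =242
r44=101100 pc3: +8 =250
r45=101101 pc4: +16 =266
r46=101110 pc4: +16 =282
r47=101111 pc5: +32 =314
r48=110000 pc2: +4 =318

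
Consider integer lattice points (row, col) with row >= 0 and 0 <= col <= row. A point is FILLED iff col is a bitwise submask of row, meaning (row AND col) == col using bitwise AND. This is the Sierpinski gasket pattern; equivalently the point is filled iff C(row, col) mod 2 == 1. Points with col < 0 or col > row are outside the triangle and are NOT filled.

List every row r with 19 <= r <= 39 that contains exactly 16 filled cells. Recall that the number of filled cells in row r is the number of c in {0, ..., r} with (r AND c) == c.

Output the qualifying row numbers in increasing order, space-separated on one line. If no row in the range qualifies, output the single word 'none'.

Answer: 23 27 29 30 39

Derivation:
Row r has 2^popcount(r) filled cells, so we need popcount(r) = log2(16) = 4.
Scan r = 19..39 and keep those with exactly 4 one-bits:
r=19=10011 popcount=3 -> skip
r=20=10100 popcount=2 -> skip
r=21=10101 popcount=3 -> skip
r=22=10110 popcount=3 -> skip
r=23=10111 popcount=4 -> KEEP
r=24=11000 popcount=2 -> skip
r=25=11001 popcount=3 -> skip
r=26=11010 popcount=3 -> skip
r=27=11011 popcount=4 -> KEEP
r=28=11100 popcount=3 -> skip
r=29=11101 popcount=4 -> KEEP
r=30=11110 popcount=4 -> KEEP
r=31=11111 popcount=5 -> skip
r=32=100000 popcount=1 -> skip
r=33=100001 popcount=2 -> skip
r=34=100010 popcount=2 -> skip
r=35=100011 popcount=3 -> skip
r=36=100100 popcount=2 -> skip
r=37=100101 popcount=3 -> skip
r=38=100110 popcount=3 -> skip
r=39=100111 popcount=4 -> KEEP
Kept rows: 23 27 29 30 39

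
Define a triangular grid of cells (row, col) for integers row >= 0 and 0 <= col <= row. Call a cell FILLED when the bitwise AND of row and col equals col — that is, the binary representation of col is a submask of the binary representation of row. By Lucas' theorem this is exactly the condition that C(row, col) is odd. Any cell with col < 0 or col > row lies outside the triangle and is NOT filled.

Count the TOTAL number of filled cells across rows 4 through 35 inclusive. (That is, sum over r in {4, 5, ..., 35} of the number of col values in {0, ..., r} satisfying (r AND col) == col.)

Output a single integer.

Answer: 252

Derivation:
r4=100 pc1: +2 =2
r5=101 pc2: +4 =6
r6=110 pc2: +4 =10
r7=111 pc3: +8 =18
r8=1000 pc1: +2 =20
r9=1001 pc2: +4 =24
r10=1010 pc2: +4 =28
r11=1011 pc3: +8 =36
r12=1100 pc2: +4 =40
r13=1101 pc3: +8 =48
r14=1110 pc3: +8 =56
r15=1111 pc4: +16 =72
r16=10000 pc1: +2 =74
r17=10001 pc2: +4 =78
r18=10010 pc2: +4 =82
r19=10011 pc3: +8 =90
r20=10100 pc2: +4 =94
r21=10101 pc3: +8 =102
r22=10110 pc3: +8 =110
r23=10111 pc4: +16 =126
r24=11000 pc2: +4 =130
r25=11001 pc3: +8 =138
r26=11010 pc3: +8 =146
r27=11011 pc4: +16 =162
r28=11100 pc3: +8 =170
r29=11101 pc4: +16 =186
r30=11110 pc4: +16 =202
r31=11111 pc5: +32 =234
r32=100000 pc1: +2 =236
r33=100001 pc2: +4 =240
r34=100010 pc2: +4 =244
r35=100011 pc3: +8 =252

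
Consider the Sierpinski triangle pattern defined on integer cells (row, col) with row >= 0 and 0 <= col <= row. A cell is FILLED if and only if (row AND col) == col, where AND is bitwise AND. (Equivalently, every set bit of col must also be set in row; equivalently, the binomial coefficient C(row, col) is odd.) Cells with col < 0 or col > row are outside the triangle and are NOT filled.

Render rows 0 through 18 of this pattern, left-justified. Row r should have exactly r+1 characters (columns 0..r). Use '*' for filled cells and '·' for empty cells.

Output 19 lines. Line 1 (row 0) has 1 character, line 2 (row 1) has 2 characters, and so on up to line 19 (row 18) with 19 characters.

Answer: *
**
*·*
****
*···*
**··**
*·*·*·*
********
*·······*
**······**
*·*·····*·*
****····****
*···*···*···*
**··**··**··**
*·*·*·*·*·*·*·*
****************
*···············*
**··············**
*·*·············*·*

Derivation:
r0=0: *
r1=1: **
r2=10: *·*
r3=11: ****
r4=100: *···*
r5=101: **··**
r6=110: *·*·*·*
r7=111: ********
r8=1000: *·······*
r9=1001: **······**
r10=1010: *·*·····*·*
r11=1011: ****····****
r12=1100: *···*···*···*
r13=1101: **··**··**··**
r14=1110: *·*·*·*·*·*·*·*
r15=1111: ****************
r16=10000: *···············*
r17=10001: **··············**
r18=10010: *·*·············*·*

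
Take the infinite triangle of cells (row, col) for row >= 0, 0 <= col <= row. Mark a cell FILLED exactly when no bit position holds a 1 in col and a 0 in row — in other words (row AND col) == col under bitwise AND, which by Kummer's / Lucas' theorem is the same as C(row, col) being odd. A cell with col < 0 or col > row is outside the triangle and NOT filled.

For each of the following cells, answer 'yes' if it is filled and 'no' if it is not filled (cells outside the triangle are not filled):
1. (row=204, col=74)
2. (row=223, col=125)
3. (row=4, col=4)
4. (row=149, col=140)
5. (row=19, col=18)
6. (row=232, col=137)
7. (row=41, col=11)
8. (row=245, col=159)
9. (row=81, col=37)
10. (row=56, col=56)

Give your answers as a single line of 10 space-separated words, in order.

(204,74): row=0b11001100, col=0b1001010, row AND col = 0b1001000 = 72; 72 != 74 -> empty
(223,125): row=0b11011111, col=0b1111101, row AND col = 0b1011101 = 93; 93 != 125 -> empty
(4,4): row=0b100, col=0b100, row AND col = 0b100 = 4; 4 == 4 -> filled
(149,140): row=0b10010101, col=0b10001100, row AND col = 0b10000100 = 132; 132 != 140 -> empty
(19,18): row=0b10011, col=0b10010, row AND col = 0b10010 = 18; 18 == 18 -> filled
(232,137): row=0b11101000, col=0b10001001, row AND col = 0b10001000 = 136; 136 != 137 -> empty
(41,11): row=0b101001, col=0b1011, row AND col = 0b1001 = 9; 9 != 11 -> empty
(245,159): row=0b11110101, col=0b10011111, row AND col = 0b10010101 = 149; 149 != 159 -> empty
(81,37): row=0b1010001, col=0b100101, row AND col = 0b1 = 1; 1 != 37 -> empty
(56,56): row=0b111000, col=0b111000, row AND col = 0b111000 = 56; 56 == 56 -> filled

Answer: no no yes no yes no no no no yes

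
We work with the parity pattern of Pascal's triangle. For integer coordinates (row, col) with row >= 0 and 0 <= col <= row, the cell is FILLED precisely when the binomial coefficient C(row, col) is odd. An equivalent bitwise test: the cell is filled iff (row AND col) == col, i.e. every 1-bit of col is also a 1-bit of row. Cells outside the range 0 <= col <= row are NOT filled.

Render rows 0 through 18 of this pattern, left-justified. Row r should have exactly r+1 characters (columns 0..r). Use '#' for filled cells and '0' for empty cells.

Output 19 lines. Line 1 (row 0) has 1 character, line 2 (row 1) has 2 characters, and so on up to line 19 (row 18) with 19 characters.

Answer: #
##
#0#
####
#000#
##00##
#0#0#0#
########
#0000000#
##000000##
#0#00000#0#
####0000####
#000#000#000#
##00##00##00##
#0#0#0#0#0#0#0#
################
#000000000000000#
##00000000000000##
#0#0000000000000#0#

Derivation:
r0=0: #
r1=1: ##
r2=10: #0#
r3=11: ####
r4=100: #000#
r5=101: ##00##
r6=110: #0#0#0#
r7=111: ########
r8=1000: #0000000#
r9=1001: ##000000##
r10=1010: #0#00000#0#
r11=1011: ####0000####
r12=1100: #000#000#000#
r13=1101: ##00##00##00##
r14=1110: #0#0#0#0#0#0#0#
r15=1111: ################
r16=10000: #000000000000000#
r17=10001: ##00000000000000##
r18=10010: #0#0000000000000#0#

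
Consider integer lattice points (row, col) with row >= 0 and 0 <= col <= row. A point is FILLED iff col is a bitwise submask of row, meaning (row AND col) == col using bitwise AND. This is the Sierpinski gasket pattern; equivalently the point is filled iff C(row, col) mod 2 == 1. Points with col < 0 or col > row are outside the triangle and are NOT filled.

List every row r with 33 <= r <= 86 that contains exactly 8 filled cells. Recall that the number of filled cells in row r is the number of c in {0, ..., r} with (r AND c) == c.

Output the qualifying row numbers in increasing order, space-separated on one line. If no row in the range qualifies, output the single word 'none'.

Row r has 2^popcount(r) filled cells, so we need popcount(r) = log2(8) = 3.
Scan r = 33..86 and keep those with exactly 3 one-bits:
r=33=100001 popcount=2 -> skip
r=34=100010 popcount=2 -> skip
r=35=100011 popcount=3 -> KEEP
r=36=100100 popcount=2 -> skip
r=37=100101 popcount=3 -> KEEP
r=38=100110 popcount=3 -> KEEP
r=39=100111 popcount=4 -> skip
r=40=101000 popcount=2 -> skip
r=41=101001 popcount=3 -> KEEP
r=42=101010 popcount=3 -> KEEP
r=43=101011 popcount=4 -> skip
r=44=101100 popcount=3 -> KEEP
r=45=101101 popcount=4 -> skip
r=46=101110 popcount=4 -> skip
r=47=101111 popcount=5 -> skip
r=48=110000 popcount=2 -> skip
r=49=110001 popcount=3 -> KEEP
r=50=110010 popcount=3 -> KEEP
r=51=110011 popcount=4 -> skip
r=52=110100 popcount=3 -> KEEP
r=53=110101 popcount=4 -> skip
r=54=110110 popcount=4 -> skip
r=55=110111 popcount=5 -> skip
r=56=111000 popcount=3 -> KEEP
r=57=111001 popcount=4 -> skip
r=58=111010 popcount=4 -> skip
r=59=111011 popcount=5 -> skip
r=60=111100 popcount=4 -> skip
r=61=111101 popcount=5 -> skip
r=62=111110 popcount=5 -> skip
r=63=111111 popcount=6 -> skip
r=64=1000000 popcount=1 -> skip
r=65=1000001 popcount=2 -> skip
r=66=1000010 popcount=2 -> skip
r=67=1000011 popcount=3 -> KEEP
r=68=1000100 popcount=2 -> skip
r=69=1000101 popcount=3 -> KEEP
r=70=1000110 popcount=3 -> KEEP
r=71=1000111 popcount=4 -> skip
r=72=1001000 popcount=2 -> skip
r=73=1001001 popcount=3 -> KEEP
r=74=1001010 popcount=3 -> KEEP
r=75=1001011 popcount=4 -> skip
r=76=1001100 popcount=3 -> KEEP
r=77=1001101 popcount=4 -> skip
r=78=1001110 popcount=4 -> skip
r=79=1001111 popcount=5 -> skip
r=80=1010000 popcount=2 -> skip
r=81=1010001 popcount=3 -> KEEP
r=82=1010010 popcount=3 -> KEEP
r=83=1010011 popcount=4 -> skip
r=84=1010100 popcount=3 -> KEEP
r=85=1010101 popcount=4 -> skip
r=86=1010110 popcount=4 -> skip
Kept rows: 35 37 38 41 42 44 49 50 52 56 67 69 70 73 74 76 81 82 84

Answer: 35 37 38 41 42 44 49 50 52 56 67 69 70 73 74 76 81 82 84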